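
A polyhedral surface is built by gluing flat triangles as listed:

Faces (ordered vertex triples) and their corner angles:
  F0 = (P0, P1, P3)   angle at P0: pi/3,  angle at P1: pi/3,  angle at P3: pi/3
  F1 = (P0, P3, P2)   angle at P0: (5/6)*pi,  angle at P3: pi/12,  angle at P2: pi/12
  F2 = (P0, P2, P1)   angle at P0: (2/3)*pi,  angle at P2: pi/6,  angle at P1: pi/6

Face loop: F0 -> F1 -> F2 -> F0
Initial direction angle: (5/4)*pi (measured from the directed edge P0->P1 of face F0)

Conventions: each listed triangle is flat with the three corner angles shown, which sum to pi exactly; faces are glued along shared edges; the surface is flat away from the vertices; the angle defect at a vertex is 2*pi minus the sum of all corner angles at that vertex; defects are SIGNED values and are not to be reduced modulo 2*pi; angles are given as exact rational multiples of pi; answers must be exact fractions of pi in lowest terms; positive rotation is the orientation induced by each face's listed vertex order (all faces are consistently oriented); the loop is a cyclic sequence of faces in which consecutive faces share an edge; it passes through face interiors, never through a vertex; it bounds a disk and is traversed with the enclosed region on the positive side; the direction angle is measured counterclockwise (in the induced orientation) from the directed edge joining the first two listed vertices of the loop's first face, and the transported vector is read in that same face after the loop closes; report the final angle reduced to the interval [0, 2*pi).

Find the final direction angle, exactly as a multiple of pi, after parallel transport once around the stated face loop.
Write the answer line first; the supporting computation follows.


Answer: final direction angle = (17/12)*pi

enclosed vertex P0: corner angles sum to (11/6)*pi, defect = 2*pi - (11/6)*pi = pi/6
the final direction is the initial angle plus the enclosed defects, taken mod 2*pi in the induced orientation
final angle = (5/4)*pi + pi/6 = (17/12)*pi (mod 2*pi)


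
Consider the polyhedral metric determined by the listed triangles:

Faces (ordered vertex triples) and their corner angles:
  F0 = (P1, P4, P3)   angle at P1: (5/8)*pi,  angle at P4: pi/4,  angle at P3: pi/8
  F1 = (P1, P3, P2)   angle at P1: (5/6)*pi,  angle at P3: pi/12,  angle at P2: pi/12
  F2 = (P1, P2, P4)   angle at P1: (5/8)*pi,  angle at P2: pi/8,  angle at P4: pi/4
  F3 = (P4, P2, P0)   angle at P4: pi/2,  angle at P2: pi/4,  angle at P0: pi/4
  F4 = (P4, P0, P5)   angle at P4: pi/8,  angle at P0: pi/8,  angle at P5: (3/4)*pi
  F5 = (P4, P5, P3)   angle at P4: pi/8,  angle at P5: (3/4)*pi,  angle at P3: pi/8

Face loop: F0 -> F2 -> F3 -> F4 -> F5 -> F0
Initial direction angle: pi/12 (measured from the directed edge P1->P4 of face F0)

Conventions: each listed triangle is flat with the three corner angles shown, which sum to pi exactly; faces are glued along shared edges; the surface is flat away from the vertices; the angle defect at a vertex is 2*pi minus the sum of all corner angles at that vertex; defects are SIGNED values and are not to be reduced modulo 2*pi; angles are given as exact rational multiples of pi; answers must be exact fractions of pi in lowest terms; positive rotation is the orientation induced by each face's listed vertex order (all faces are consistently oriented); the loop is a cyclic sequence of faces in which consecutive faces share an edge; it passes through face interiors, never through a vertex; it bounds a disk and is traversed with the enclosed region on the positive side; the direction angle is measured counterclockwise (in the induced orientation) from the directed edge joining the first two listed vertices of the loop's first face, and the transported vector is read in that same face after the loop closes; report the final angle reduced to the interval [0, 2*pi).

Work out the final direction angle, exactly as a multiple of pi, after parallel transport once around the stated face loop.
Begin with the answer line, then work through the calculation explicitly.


Answer: final direction angle = (5/6)*pi

enclosed vertex P4: corner angles sum to (5/4)*pi, defect = 2*pi - (5/4)*pi = (3/4)*pi
the final direction is the initial angle plus the enclosed defects, taken mod 2*pi in the induced orientation
final angle = pi/12 + (3/4)*pi = (5/6)*pi (mod 2*pi)


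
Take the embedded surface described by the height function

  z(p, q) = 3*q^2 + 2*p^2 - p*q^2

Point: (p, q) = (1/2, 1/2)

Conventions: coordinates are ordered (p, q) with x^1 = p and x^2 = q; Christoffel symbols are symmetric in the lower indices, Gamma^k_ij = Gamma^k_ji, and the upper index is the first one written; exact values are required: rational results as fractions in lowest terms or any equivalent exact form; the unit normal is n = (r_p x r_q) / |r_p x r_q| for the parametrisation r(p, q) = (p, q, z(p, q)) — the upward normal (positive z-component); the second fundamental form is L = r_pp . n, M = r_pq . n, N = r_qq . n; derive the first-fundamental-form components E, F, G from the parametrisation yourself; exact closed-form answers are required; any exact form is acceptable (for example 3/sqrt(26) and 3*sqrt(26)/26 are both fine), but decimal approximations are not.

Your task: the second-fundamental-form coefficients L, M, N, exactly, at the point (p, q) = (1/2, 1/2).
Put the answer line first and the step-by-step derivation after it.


Answer: L = 16*sqrt(165)/165, M = -4*sqrt(165)/165, N = 4*sqrt(165)/33

z_p = 7/4, z_q = 5/2, z_pp = 4, z_pq = -1, z_qq = 5
E = 65/16, F = 35/8, G = 29/4; answer radicand W^2 = 165/16
unnormalised second-form numerators: l = 4, m = -1, n = 5; L = l/sqrt(165/16), and similarly M = m/sqrt(W^2), N = n/sqrt(W^2)


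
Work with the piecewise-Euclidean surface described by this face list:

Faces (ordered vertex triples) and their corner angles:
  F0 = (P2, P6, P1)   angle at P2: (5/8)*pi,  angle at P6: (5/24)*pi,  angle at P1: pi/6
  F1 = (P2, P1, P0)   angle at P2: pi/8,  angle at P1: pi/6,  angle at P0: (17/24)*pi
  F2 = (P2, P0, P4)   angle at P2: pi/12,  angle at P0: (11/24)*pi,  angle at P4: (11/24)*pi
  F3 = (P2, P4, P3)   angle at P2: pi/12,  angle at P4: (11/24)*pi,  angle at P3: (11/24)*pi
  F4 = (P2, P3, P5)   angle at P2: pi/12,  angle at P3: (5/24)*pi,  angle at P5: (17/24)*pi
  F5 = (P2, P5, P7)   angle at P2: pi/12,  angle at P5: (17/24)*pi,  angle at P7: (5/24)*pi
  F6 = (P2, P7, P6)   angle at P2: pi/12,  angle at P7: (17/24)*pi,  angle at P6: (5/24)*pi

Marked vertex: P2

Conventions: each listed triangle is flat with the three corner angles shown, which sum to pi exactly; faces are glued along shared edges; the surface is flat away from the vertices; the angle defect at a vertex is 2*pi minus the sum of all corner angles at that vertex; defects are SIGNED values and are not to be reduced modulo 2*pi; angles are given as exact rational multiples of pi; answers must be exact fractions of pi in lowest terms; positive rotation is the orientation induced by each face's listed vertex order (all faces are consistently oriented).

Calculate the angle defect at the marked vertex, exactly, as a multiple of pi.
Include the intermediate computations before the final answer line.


Sum of corner angles at P2: (7/6)*pi
defect = 2*pi - (7/6)*pi

Answer: defect(P2) = (5/6)*pi


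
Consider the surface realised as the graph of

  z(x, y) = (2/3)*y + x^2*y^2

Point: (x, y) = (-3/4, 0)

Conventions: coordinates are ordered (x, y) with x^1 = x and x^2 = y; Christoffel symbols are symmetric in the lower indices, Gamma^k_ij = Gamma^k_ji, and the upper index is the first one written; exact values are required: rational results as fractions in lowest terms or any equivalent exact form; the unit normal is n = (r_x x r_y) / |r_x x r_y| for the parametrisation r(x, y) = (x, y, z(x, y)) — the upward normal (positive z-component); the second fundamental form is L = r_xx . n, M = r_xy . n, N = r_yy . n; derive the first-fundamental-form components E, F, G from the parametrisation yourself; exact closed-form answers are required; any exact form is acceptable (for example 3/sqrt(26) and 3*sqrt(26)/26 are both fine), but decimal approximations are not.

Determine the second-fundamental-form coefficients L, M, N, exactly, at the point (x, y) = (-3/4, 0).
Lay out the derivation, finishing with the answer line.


z_x = 0, z_y = 2/3, z_xx = 0, z_xy = 0, z_yy = 9/8
E = 1, F = 0, G = 13/9; answer radicand W^2 = 13/9
unnormalised second-form numerators: l = 0, m = 0, n = 9/8; L = l/sqrt(13/9), and similarly M = m/sqrt(W^2), N = n/sqrt(W^2)

Answer: L = 0, M = 0, N = 27*sqrt(13)/104


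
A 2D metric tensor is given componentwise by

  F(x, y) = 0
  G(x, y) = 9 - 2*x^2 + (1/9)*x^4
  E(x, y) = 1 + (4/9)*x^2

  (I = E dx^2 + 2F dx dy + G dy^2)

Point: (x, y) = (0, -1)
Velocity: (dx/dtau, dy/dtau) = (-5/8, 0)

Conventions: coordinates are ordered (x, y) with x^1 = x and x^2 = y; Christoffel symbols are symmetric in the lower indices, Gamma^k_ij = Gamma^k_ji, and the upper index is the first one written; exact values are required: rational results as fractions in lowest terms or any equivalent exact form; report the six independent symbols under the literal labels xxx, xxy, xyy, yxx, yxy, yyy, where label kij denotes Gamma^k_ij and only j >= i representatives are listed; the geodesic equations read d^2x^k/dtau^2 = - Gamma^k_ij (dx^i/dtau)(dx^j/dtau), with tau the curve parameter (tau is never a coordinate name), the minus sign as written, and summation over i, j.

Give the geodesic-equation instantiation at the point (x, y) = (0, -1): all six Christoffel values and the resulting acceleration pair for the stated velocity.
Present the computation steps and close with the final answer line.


E = 1, F = 0, G = 9 at the point
E_x = 0, E_y = 0, F_x = 0, F_y = 0, G_x = 0, G_y = 0
EG - F^2 = 9;  g^inv = (1/9) * [[9, 0], [0, 1]]
first-kind symbols [ij,l] = (1/2)(d_i g_jl + d_j g_il - d_l g_ij): [xx,x] = E_x/2 = 0, [xx,y] = F_x - E_y/2 = 0, [xy,x] = E_y/2 = 0, [xy,y] = G_x/2 = 0, [yy,x] = F_y - G_x/2 = 0, [yy,y] = G_y/2 = 0
Gamma^x_ij = (G*[ij,x] - F*[ij,y])/(EG - F^2), Gamma^y_ij = (E*[ij,y] - F*[ij,x])/(EG - F^2)
Gamma_xxx = 0, Gamma_xxy = 0, Gamma_xyy = 0, Gamma_yxx = 0, Gamma_yxy = 0, Gamma_yyy = 0
d^2x/dtau^2 = -(Gamma_xxx*(-5/8)^2 + 2*Gamma_xxy*(-5/8)*(0) + Gamma_xyy*(0)^2) = 0
d^2y/dtau^2 = -(Gamma_yxx*(-5/8)^2 + 2*Gamma_yxy*(-5/8)*(0) + Gamma_yyy*(0)^2) = 0

Answer: Gamma_xxx = 0, Gamma_xxy = 0, Gamma_xyy = 0, Gamma_yxx = 0, Gamma_yxy = 0, Gamma_yyy = 0; accelerations (d^2x/dtau^2, d^2y/dtau^2) = (0, 0)


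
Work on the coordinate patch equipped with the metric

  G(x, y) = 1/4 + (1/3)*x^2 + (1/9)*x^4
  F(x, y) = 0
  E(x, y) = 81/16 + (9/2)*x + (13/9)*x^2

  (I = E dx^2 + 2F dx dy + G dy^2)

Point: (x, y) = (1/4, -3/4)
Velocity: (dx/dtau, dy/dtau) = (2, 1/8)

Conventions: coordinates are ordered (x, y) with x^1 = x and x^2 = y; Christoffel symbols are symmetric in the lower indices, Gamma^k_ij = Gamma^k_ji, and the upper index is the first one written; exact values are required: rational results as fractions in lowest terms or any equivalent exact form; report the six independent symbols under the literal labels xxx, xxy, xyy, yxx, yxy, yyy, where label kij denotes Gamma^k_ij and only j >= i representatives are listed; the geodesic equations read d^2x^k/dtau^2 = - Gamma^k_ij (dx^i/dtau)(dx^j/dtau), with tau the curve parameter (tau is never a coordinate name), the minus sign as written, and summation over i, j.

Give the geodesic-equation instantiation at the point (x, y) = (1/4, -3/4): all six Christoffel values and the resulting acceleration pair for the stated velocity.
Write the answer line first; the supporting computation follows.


Answer: Gamma_xxx = 47/113, Gamma_xxy = 0, Gamma_xyy = -25/1808, Gamma_yxx = 0, Gamma_yxy = 8/25, Gamma_yyy = 0; accelerations (d^2x/dtau^2, d^2y/dtau^2) = (-192487/115712, -4/25)

E = 113/18, F = 0, G = 625/2304 at the point
E_x = 47/9, E_y = 0, F_x = 0, F_y = 0, G_x = 25/144, G_y = 0
EG - F^2 = 70625/41472;  g^inv = (41472/70625) * [[625/2304, 0], [0, 113/18]]
first-kind symbols [ij,l] = (1/2)(d_i g_jl + d_j g_il - d_l g_ij): [xx,x] = E_x/2 = 47/18, [xx,y] = F_x - E_y/2 = 0, [xy,x] = E_y/2 = 0, [xy,y] = G_x/2 = 25/288, [yy,x] = F_y - G_x/2 = -25/288, [yy,y] = G_y/2 = 0
Gamma^x_ij = (G*[ij,x] - F*[ij,y])/(EG - F^2), Gamma^y_ij = (E*[ij,y] - F*[ij,x])/(EG - F^2)
Gamma_xxx = 47/113, Gamma_xxy = 0, Gamma_xyy = -25/1808, Gamma_yxx = 0, Gamma_yxy = 8/25, Gamma_yyy = 0
d^2x/dtau^2 = -(Gamma_xxx*(2)^2 + 2*Gamma_xxy*(2)*(1/8) + Gamma_xyy*(1/8)^2) = -192487/115712
d^2y/dtau^2 = -(Gamma_yxx*(2)^2 + 2*Gamma_yxy*(2)*(1/8) + Gamma_yyy*(1/8)^2) = -4/25


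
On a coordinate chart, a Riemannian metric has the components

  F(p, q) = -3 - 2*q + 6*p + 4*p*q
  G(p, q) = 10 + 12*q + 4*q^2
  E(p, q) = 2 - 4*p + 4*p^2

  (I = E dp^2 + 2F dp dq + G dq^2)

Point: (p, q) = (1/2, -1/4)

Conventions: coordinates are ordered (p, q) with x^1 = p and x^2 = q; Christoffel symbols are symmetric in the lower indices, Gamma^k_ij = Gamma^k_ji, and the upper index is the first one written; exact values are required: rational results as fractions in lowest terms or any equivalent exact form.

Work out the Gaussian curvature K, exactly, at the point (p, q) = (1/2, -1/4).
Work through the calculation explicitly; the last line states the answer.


E = 1, F = 0, G = 29/4, EG - F^2 = 29/4 at the point
E_p = 0, E_q = 0, F_p = 5, F_q = 0, G_p = 0, G_q = 10
E_qq = 0, F_pq = 4, G_pp = 0
Evaluate Brioschi's two determinant matrices M1, M2 and divide by (EG - F^2)^2.
M1 = [[-E_qq/2 + F_pq - G_pp/2, E_p/2, F_p - E_q/2], [F_q - G_p/2, E, F], [G_q/2, F, G]] = [[4, 0, 5], [0, 1, 0], [5, 0, 29/4]]; det M1 = 4
M2 = [[0, E_q/2, G_p/2], [E_q/2, E, F], [G_p/2, F, G]] = [[0, 0, 0], [0, 1, 0], [0, 0, 29/4]]; det M2 = 0
det M1 - det M2 = 4; K = 4 / (29/4)^2 = 64/841

Answer: K = 64/841


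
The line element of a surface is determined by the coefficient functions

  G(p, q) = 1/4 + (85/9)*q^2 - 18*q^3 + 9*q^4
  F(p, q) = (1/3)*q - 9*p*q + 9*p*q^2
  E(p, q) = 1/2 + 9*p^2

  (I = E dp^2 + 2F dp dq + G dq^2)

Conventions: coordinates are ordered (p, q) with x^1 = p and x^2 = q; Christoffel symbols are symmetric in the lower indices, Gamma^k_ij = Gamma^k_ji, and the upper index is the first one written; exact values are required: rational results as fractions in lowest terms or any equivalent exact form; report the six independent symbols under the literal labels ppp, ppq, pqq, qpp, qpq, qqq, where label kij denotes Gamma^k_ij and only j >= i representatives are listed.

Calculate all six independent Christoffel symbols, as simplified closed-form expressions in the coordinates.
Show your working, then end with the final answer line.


E = 1/2 + 9*p^2; F = (1/3)*q - 9*p*q + 9*p*q^2; G = 1/4 + (85/9)*q^2 - 18*q^3 + 9*q^4
Gamma^k_ij = (1/2) g^{kl} (d_i g_jl + d_j g_il - d_l g_ij), with g^inv = (1/(EG-F^2)) [[G, -F], [-F, E]]
first partials: E_p = 18*p, E_q = 0, F_p = -9*q + 9*q^2, F_q = 1/3 - 9*p + 18*p*q, G_p = 0, G_q = (170/9)*q - 54*q^2 + 36*q^3
D = EG - F^2 = 1/8 + (83/18)*q^2 + (9/4)*p^2 - 9*q^3 + 6*p*q^2 + (9/2)*q^4 - 6*p*q^3 + 4*p^2*q^2
expanded: Gamma^p_pp = (G E_p - 2F F_p + F E_q)/(2D), Gamma^p_pq = (G E_q - F G_p)/(2D), Gamma^p_qq = (2G F_q - G G_p - F G_q)/(2D), Gamma^q_pp = (2E F_p - E E_q - F E_p)/(2D), Gamma^q_pq = (E G_p - F E_q)/(2D), Gamma^q_qq = (E G_q - 2F F_q + F G_p)/(2D); substitute and cancel common factors

Answer: Gamma_ppp = (288*p*q^2 + 162*p - 216*q^3 + 216*q^2)/(288*p^2*q^2 + 162*p^2 - 432*p*q^3 + 432*p*q^2 + 324*q^4 - 648*q^3 + 332*q^2 + 9), Gamma_ppq = 0, Gamma_pqq = (288*p*q^3 + 324*p*q - 162*p - 216*q^4 + 216*q^3 + 6)/(288*p^2*q^2 + 162*p^2 - 432*p*q^3 + 432*p*q^2 + 324*q^4 - 648*q^3 + 332*q^2 + 9), Gamma_qpp = (-216*p*q + 324*q^2 - 324*q)/(288*p^2*q^2 + 162*p^2 - 432*p*q^3 + 432*p*q^2 + 324*q^4 - 648*q^3 + 332*q^2 + 9), Gamma_qpq = 0, Gamma_qqq = (288*p^2*q - 648*p*q^2 + 432*p*q + 648*q^3 - 972*q^2 + 332*q)/(288*p^2*q^2 + 162*p^2 - 432*p*q^3 + 432*p*q^2 + 324*q^4 - 648*q^3 + 332*q^2 + 9)


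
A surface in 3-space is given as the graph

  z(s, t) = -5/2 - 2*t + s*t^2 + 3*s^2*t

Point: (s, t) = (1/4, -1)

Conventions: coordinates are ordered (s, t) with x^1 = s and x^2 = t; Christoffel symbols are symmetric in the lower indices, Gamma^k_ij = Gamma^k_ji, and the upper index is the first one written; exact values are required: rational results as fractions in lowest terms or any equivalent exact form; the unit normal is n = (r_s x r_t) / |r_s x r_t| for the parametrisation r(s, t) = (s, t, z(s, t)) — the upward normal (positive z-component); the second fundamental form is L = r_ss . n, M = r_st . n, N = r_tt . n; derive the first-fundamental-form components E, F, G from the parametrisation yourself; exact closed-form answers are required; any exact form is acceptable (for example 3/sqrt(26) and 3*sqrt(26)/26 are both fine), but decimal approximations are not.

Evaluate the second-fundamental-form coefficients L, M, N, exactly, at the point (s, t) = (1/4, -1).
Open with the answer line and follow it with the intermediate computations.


Answer: L = -32*sqrt(1689)/563, M = -8*sqrt(1689)/1689, N = 8*sqrt(1689)/1689

z_s = -1/2, z_t = -37/16, z_ss = -6, z_st = -1/2, z_tt = 1/2
E = 5/4, F = 37/32, G = 1625/256; answer radicand W^2 = 1689/256
unnormalised second-form numerators: l = -6, m = -1/2, n = 1/2; L = l/sqrt(1689/256), and similarly M = m/sqrt(W^2), N = n/sqrt(W^2)


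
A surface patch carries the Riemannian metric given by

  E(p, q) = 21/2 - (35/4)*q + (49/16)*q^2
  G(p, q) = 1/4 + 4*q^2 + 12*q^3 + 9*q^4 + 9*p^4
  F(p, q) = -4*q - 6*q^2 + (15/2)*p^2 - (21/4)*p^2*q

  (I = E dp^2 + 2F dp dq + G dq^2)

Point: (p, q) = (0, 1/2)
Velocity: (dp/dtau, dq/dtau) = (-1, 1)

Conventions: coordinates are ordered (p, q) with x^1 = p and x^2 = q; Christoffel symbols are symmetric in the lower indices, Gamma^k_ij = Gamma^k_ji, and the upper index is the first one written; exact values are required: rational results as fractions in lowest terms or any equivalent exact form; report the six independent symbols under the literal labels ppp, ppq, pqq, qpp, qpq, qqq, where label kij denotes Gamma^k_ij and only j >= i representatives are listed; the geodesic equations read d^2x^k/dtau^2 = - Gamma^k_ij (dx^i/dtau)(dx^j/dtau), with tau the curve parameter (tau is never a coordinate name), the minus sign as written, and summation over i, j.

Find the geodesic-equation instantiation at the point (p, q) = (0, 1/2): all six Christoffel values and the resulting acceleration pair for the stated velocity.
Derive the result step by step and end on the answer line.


E = 441/64, F = -7/2, G = 53/16 at the point
E_p = 0, E_q = -91/16, F_p = 0, F_q = -10, G_p = 0, G_q = 35/2
EG - F^2 = 10829/1024;  g^inv = (1024/10829) * [[53/16, 7/2], [7/2, 441/64]]
first-kind symbols [ij,l] = (1/2)(d_i g_jl + d_j g_il - d_l g_ij): [pp,p] = E_p/2 = 0, [pp,q] = F_p - E_q/2 = 91/32, [pq,p] = E_q/2 = -91/32, [pq,q] = G_p/2 = 0, [qq,p] = F_q - G_p/2 = -10, [qq,q] = G_q/2 = 35/4
Gamma^p_ij = (G*[ij,p] - F*[ij,q])/(EG - F^2), Gamma^q_ij = (E*[ij,q] - F*[ij,p])/(EG - F^2)
Gamma_ppp = 16/17, Gamma_ppq = -106/119, Gamma_pqq = -2560/10829, Gamma_qpp = 63/34, Gamma_qpq = -16/17, Gamma_qqq = 3700/1547
d^2p/dtau^2 = -(Gamma_ppp*(-1)^2 + 2*Gamma_ppq*(-1)*(1) + Gamma_pqq*(1)^2) = -26924/10829
d^2q/dtau^2 = -(Gamma_qpp*(-1)^2 + 2*Gamma_qpq*(-1)*(1) + Gamma_qqq*(1)^2) = -18957/3094

Answer: Gamma_ppp = 16/17, Gamma_ppq = -106/119, Gamma_pqq = -2560/10829, Gamma_qpp = 63/34, Gamma_qpq = -16/17, Gamma_qqq = 3700/1547; accelerations (d^2p/dtau^2, d^2q/dtau^2) = (-26924/10829, -18957/3094)


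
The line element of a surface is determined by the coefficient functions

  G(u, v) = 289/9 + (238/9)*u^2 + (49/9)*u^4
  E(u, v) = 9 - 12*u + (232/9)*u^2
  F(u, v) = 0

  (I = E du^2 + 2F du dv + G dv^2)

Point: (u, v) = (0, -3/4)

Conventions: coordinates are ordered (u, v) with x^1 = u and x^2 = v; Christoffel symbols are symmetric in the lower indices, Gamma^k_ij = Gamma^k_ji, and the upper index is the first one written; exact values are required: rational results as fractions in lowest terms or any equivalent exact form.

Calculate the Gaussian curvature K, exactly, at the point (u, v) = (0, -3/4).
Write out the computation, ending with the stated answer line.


E = 9, F = 0, G = 289/9, EG - F^2 = 289 at the point
E_u = -12, E_v = 0, F_u = 0, F_v = 0, G_u = 0, G_v = 0
E_vv = 0, F_uv = 0, G_uu = 476/9
Compute both Brioschi determinants and normalise by (EG - F^2)^2.
M1 = [[-E_vv/2 + F_uv - G_uu/2, E_u/2, F_u - E_v/2], [F_v - G_u/2, E, F], [G_v/2, F, G]] = [[-238/9, -6, 0], [0, 9, 0], [0, 0, 289/9]]; det M1 = -68782/9
M2 = [[0, E_v/2, G_u/2], [E_v/2, E, F], [G_u/2, F, G]] = [[0, 0, 0], [0, 9, 0], [0, 0, 289/9]]; det M2 = 0
det M1 - det M2 = -68782/9; K = -68782/9 / (289)^2 = -14/153

Answer: K = -14/153


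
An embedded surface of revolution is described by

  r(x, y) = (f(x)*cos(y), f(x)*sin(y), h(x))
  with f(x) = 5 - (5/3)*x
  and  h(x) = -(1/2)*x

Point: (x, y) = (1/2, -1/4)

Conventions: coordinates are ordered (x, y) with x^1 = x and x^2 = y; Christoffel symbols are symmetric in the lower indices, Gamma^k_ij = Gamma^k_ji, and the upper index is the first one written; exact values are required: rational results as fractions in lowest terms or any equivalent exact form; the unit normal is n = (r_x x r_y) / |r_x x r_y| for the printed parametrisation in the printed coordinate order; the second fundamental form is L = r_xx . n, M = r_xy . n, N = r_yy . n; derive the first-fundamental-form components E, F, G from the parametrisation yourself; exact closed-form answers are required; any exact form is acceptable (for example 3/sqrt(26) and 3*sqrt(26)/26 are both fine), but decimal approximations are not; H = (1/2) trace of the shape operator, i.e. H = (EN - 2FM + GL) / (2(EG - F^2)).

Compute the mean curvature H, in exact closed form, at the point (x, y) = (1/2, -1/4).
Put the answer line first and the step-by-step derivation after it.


Answer: H = -9*sqrt(109)/2725

f = 25/6, f' = -5/3, f'' = 0, h' = -1/2, h'' = 0
E = 109/36, F = 0, G = 625/36; answer radicand W^2 = 109/36
unnormalised second-form numerators: l = 0, m = 0, n = -25/12; L = l/sqrt(109/36), and similarly M = m/sqrt(W^2), N = n/sqrt(W^2)
H = (E*n - 2*F*m + G*l) / (2*(EG - F^2)*sqrt(W^2)); E*n - 2*F*m + G*l = -2725/432, EG - F^2 = 68125/1296, so H = (-3/50)/sqrt(109/36)


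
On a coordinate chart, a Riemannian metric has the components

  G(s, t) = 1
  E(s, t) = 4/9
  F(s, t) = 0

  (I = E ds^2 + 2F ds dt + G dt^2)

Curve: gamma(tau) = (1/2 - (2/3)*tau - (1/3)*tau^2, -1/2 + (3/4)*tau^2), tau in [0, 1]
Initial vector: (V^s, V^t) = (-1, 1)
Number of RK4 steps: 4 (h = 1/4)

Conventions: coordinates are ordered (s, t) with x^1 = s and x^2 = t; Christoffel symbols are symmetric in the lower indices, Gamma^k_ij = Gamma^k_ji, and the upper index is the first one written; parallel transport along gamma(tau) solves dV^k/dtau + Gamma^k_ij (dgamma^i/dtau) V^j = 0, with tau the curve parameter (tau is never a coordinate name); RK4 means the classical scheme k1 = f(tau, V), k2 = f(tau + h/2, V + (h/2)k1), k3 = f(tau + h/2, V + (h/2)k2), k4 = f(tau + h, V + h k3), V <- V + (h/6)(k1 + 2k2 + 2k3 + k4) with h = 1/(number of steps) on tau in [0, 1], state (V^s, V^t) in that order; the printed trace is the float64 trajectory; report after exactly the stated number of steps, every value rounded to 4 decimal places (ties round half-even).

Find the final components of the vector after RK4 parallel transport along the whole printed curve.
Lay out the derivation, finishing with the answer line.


gamma'(tau) = (-2/3 - (2/3)*tau, (3/2)*tau); f(tau, V)^k = -Gamma^k_ij(gamma(tau)) gamma'^i(tau) V^j; h = 1/4; intermediate values shown to 6 dp
curve data and Christoffel symbols at the stage parameters:
  tau = 0.000000: gamma = (0.500000, -0.500000), gamma' = (-0.666667, 0.000000); Gamma_sss = 0.000000, Gamma_sst = 0.000000, Gamma_stt = 0.000000, Gamma_tss = 0.000000, Gamma_tst = 0.000000, Gamma_ttt = 0.000000
  tau = 0.125000: gamma = (0.411458, -0.488281), gamma' = (-0.750000, 0.187500); Gamma_sss = 0.000000, Gamma_sst = 0.000000, Gamma_stt = 0.000000, Gamma_tss = 0.000000, Gamma_tst = 0.000000, Gamma_ttt = 0.000000
  tau = 0.250000: gamma = (0.312500, -0.453125), gamma' = (-0.833333, 0.375000); Gamma_sss = 0.000000, Gamma_sst = 0.000000, Gamma_stt = 0.000000, Gamma_tss = 0.000000, Gamma_tst = 0.000000, Gamma_ttt = 0.000000
  tau = 0.375000: gamma = (0.203125, -0.394531), gamma' = (-0.916667, 0.562500); Gamma_sss = 0.000000, Gamma_sst = 0.000000, Gamma_stt = 0.000000, Gamma_tss = 0.000000, Gamma_tst = 0.000000, Gamma_ttt = 0.000000
  tau = 0.500000: gamma = (0.083333, -0.312500), gamma' = (-1.000000, 0.750000); Gamma_sss = 0.000000, Gamma_sst = 0.000000, Gamma_stt = 0.000000, Gamma_tss = 0.000000, Gamma_tst = 0.000000, Gamma_ttt = 0.000000
  tau = 0.625000: gamma = (-0.046875, -0.207031), gamma' = (-1.083333, 0.937500); Gamma_sss = 0.000000, Gamma_sst = 0.000000, Gamma_stt = 0.000000, Gamma_tss = 0.000000, Gamma_tst = 0.000000, Gamma_ttt = 0.000000
  tau = 0.750000: gamma = (-0.187500, -0.078125), gamma' = (-1.166667, 1.125000); Gamma_sss = 0.000000, Gamma_sst = 0.000000, Gamma_stt = 0.000000, Gamma_tss = 0.000000, Gamma_tst = 0.000000, Gamma_ttt = 0.000000
  tau = 0.875000: gamma = (-0.338542, 0.074219), gamma' = (-1.250000, 1.312500); Gamma_sss = 0.000000, Gamma_sst = 0.000000, Gamma_stt = 0.000000, Gamma_tss = 0.000000, Gamma_tst = 0.000000, Gamma_ttt = 0.000000
  tau = 1.000000: gamma = (-0.500000, 0.250000), gamma' = (-1.333333, 1.500000); Gamma_sss = 0.000000, Gamma_sst = 0.000000, Gamma_stt = 0.000000, Gamma_tss = 0.000000, Gamma_tst = 0.000000, Gamma_ttt = 0.000000
step 0: V^s = -1.0000, V^t = 1.0000
step 1: k1 = (0.000000, 0.000000), k2 = (0.000000, 0.000000), k3 = (0.000000, 0.000000), k4 = (0.000000, 0.000000); V <- V + (h/6)(k1 + 2k2 + 2k3 + k4): V^s = -1.0000, V^t = 1.0000
step 2: k1 = (0.000000, 0.000000), k2 = (0.000000, 0.000000), k3 = (0.000000, 0.000000), k4 = (0.000000, 0.000000); V <- V + (h/6)(k1 + 2k2 + 2k3 + k4): V^s = -1.0000, V^t = 1.0000
step 3: k1 = (0.000000, 0.000000), k2 = (0.000000, 0.000000), k3 = (0.000000, 0.000000), k4 = (0.000000, 0.000000); V <- V + (h/6)(k1 + 2k2 + 2k3 + k4): V^s = -1.0000, V^t = 1.0000
step 4: k1 = (0.000000, 0.000000), k2 = (0.000000, 0.000000), k3 = (0.000000, 0.000000), k4 = (0.000000, 0.000000); V <- V + (h/6)(k1 + 2k2 + 2k3 + k4): V^s = -1.0000, V^t = 1.0000

Answer: V^s = -1.0000, V^t = 1.0000


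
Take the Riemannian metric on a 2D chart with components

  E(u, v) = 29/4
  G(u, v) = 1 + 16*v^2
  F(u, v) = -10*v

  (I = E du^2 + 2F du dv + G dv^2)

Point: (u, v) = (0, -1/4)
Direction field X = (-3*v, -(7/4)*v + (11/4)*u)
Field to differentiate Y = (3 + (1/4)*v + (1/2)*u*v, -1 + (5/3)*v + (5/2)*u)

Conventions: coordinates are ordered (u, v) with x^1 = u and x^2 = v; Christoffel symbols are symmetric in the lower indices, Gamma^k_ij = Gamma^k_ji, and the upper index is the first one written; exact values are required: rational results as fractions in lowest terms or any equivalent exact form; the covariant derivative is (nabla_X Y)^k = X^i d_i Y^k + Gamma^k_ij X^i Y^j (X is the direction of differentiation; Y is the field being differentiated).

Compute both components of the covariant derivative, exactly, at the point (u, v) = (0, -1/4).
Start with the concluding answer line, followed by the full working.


Answer: (nabla_X Y)^u = 4859/6336, (nabla_X Y)^v = 4601/1584

E = 29/4, F = 5/2, G = 2 at the point
E_u = 0, E_v = 0, F_u = 0, F_v = -10, G_u = 0, G_v = -8
EG - F^2 = 33/4;  g^inv = (4/33) * [[2, -5/2], [-5/2, 29/4]]
first-kind symbols [ij,l] = (1/2)(d_i g_jl + d_j g_il - d_l g_ij): [uu,u] = E_u/2 = 0, [uu,v] = F_u - E_v/2 = 0, [uv,u] = E_v/2 = 0, [uv,v] = G_u/2 = 0, [vv,u] = F_v - G_u/2 = -10, [vv,v] = G_v/2 = -4
Gamma^u_ij = (G*[ij,u] - F*[ij,v])/(EG - F^2), Gamma^v_ij = (E*[ij,v] - F*[ij,u])/(EG - F^2)
Gamma_uuu = 0, Gamma_uuv = 0, Gamma_uvv = -40/33, Gamma_vuu = 0, Gamma_vuv = 0, Gamma_vvv = -16/33
X = (3/4, 7/16), Y = (47/16, -17/12) at the point


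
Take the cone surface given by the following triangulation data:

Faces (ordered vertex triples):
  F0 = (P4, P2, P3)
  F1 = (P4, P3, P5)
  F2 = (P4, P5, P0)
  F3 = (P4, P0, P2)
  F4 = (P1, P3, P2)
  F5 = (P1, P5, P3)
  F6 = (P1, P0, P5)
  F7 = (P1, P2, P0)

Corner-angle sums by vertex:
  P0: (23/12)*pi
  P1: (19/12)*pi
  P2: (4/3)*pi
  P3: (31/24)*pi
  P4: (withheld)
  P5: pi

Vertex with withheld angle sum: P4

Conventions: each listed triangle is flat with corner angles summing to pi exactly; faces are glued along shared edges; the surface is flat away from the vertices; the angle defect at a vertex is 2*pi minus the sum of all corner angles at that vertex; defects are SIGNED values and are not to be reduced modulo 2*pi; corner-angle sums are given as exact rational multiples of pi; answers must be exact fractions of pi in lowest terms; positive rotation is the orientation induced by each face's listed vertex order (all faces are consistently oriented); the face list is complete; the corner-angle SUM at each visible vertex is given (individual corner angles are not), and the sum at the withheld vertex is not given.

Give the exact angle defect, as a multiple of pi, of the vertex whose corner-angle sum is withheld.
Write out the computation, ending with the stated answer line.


V = 6, E = 12, F = 8; chi = V - E + F = 2
Gauss-Bonnet: total defect = 2*pi*chi = 4*pi; visible defects sum to (23/8)*pi

Answer: defect(P4) = (9/8)*pi


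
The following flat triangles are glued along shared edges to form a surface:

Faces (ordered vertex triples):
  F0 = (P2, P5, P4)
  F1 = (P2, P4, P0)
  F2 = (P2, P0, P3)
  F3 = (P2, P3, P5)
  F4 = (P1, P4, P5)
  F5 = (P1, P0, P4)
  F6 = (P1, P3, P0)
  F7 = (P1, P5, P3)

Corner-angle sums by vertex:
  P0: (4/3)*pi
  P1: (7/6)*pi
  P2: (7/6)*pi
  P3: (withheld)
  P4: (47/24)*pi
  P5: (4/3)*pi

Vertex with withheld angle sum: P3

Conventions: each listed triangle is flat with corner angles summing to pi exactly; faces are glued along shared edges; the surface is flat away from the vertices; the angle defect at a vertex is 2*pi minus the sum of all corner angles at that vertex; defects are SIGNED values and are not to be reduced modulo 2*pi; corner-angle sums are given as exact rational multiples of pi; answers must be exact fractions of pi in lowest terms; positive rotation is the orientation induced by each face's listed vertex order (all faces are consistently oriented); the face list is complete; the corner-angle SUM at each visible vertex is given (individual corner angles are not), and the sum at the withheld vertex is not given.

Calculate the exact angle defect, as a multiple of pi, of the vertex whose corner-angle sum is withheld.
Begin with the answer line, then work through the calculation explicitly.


Answer: defect(P3) = (23/24)*pi

V = 6, E = 12, F = 8; chi = V - E + F = 2
Gauss-Bonnet: total defect = 2*pi*chi = 4*pi; visible defects sum to (73/24)*pi


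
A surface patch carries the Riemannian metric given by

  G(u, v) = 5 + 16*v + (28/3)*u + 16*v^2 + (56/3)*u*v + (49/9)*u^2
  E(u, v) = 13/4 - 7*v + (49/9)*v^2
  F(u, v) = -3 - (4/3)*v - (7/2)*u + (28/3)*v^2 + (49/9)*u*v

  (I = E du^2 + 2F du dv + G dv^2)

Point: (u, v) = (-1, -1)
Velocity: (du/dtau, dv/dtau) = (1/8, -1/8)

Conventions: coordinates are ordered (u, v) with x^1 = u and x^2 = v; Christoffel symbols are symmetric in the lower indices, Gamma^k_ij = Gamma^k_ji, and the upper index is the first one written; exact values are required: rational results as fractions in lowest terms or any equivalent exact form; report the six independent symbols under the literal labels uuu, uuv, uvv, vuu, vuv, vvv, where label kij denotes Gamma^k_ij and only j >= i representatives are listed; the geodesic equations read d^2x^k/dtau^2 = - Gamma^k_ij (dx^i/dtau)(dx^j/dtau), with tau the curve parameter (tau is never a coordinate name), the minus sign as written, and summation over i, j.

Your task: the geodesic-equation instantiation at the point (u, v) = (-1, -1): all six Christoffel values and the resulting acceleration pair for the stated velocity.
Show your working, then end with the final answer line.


E = 565/36, F = 299/18, G = 178/9 at the point
E_u = 0, E_v = -161/9, F_u = -161/18, F_v = -229/9, G_u = -182/9, G_v = -104/3
EG - F^2 = 1241/36;  g^inv = (36/1241) * [[178/9, -299/18], [-299/18, 565/36]]
first-kind symbols [ij,l] = (1/2)(d_i g_jl + d_j g_il - d_l g_ij): [uu,u] = E_u/2 = 0, [uu,v] = F_u - E_v/2 = 0, [uv,u] = E_v/2 = -161/18, [uv,v] = G_u/2 = -91/9, [vv,u] = F_v - G_u/2 = -46/3, [vv,v] = G_v/2 = -52/3
Gamma^u_ij = (G*[ij,u] - F*[ij,v])/(EG - F^2), Gamma^v_ij = (E*[ij,v] - F*[ij,u])/(EG - F^2)
Gamma_uuu = 0, Gamma_uuv = -322/1241, Gamma_uvv = -552/1241, Gamma_vuu = 0, Gamma_vuv = -364/1241, Gamma_vvv = -624/1241
d^2u/dtau^2 = -(Gamma_uuu*(1/8)^2 + 2*Gamma_uuv*(1/8)*(-1/8) + Gamma_uvv*(-1/8)^2) = -23/19856
d^2v/dtau^2 = -(Gamma_vuu*(1/8)^2 + 2*Gamma_vuv*(1/8)*(-1/8) + Gamma_vvv*(-1/8)^2) = -13/9928

Answer: Gamma_uuu = 0, Gamma_uuv = -322/1241, Gamma_uvv = -552/1241, Gamma_vuu = 0, Gamma_vuv = -364/1241, Gamma_vvv = -624/1241; accelerations (d^2u/dtau^2, d^2v/dtau^2) = (-23/19856, -13/9928)


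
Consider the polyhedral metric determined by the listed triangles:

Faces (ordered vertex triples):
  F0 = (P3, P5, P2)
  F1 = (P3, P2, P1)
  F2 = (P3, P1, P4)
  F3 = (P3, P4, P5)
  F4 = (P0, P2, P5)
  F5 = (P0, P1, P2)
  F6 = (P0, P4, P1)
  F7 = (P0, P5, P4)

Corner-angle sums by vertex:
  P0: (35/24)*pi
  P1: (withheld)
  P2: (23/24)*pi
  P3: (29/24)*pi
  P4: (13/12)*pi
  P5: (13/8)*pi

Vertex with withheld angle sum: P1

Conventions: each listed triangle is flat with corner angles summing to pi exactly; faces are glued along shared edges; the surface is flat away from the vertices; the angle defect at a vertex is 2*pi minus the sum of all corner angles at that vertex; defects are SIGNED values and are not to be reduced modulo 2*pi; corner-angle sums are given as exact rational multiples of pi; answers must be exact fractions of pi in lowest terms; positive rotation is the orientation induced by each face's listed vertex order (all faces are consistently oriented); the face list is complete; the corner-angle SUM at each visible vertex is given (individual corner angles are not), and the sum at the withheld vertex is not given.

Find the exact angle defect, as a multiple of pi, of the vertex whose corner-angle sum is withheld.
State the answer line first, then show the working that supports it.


Answer: defect(P1) = pi/3

V = 6, E = 12, F = 8; chi = V - E + F = 2
Gauss-Bonnet: total defect = 2*pi*chi = 4*pi; visible defects sum to (11/3)*pi


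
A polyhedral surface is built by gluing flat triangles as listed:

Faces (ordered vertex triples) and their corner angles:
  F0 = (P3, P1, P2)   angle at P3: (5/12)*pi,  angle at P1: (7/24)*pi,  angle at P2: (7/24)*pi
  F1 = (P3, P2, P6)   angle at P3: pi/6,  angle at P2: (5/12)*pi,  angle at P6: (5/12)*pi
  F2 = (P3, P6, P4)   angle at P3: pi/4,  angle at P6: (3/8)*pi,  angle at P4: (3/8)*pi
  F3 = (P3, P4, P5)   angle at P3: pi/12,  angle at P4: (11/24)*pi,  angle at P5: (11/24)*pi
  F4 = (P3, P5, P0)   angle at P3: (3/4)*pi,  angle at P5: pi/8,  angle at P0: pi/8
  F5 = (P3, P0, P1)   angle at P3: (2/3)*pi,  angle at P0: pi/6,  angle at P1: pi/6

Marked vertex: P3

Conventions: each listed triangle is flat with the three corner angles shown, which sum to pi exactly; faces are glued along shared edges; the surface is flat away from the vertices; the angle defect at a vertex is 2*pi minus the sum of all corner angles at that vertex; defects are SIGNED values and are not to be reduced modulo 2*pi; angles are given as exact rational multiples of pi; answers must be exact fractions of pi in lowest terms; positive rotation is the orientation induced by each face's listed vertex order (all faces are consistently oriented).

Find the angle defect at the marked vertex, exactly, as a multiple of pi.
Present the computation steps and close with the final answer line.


Sum of corner angles at P3: (7/3)*pi
defect = 2*pi - (7/3)*pi

Answer: defect(P3) = -pi/3


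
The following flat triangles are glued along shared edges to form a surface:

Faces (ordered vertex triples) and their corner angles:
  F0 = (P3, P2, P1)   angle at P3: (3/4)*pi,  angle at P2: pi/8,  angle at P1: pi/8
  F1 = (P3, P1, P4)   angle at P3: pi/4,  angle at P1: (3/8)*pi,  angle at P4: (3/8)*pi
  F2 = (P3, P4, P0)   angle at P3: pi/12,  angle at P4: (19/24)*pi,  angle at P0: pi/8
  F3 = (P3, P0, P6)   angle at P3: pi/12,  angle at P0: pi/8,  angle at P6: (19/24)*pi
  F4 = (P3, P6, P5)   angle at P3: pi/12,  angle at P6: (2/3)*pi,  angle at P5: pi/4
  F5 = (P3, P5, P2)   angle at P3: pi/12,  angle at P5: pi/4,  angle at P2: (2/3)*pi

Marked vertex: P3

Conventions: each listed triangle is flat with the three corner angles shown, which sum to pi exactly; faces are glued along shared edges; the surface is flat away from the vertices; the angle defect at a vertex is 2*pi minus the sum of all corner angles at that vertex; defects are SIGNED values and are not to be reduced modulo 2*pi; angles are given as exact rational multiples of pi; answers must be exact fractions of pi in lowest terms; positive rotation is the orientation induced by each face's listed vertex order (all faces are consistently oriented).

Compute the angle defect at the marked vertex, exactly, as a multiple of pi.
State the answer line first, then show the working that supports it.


Answer: defect(P3) = (2/3)*pi

Sum of corner angles at P3: (4/3)*pi
defect = 2*pi - (4/3)*pi


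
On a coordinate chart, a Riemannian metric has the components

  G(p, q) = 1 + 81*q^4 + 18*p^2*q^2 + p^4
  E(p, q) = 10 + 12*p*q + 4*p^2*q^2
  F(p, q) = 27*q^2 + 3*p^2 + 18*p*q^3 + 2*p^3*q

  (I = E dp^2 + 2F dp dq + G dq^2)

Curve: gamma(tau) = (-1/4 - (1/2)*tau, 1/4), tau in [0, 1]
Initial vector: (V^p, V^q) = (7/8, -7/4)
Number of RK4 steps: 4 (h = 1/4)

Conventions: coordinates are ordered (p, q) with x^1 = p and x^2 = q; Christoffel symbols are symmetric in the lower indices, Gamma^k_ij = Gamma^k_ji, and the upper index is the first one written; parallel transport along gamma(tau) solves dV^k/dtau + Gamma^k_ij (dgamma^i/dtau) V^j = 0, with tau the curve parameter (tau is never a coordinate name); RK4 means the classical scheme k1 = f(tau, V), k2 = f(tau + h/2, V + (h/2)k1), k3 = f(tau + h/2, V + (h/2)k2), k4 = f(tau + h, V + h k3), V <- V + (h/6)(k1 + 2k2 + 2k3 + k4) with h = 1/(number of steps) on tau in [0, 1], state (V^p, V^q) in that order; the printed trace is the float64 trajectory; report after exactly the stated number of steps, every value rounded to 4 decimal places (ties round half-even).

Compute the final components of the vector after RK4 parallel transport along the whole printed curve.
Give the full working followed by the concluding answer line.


gamma'(tau) = (-1/2, 0); f(tau, V)^k = -Gamma^k_ij(gamma(tau)) gamma'^i(tau) V^j; h = 1/4; intermediate values shown to 6 dp
curve data and Christoffel symbols at the stage parameters:
  tau = 0.000000: gamma = (-0.250000, 0.250000), gamma' = (-0.500000, 0.000000); Gamma_ppp = 0.148867, Gamma_ppq = -0.148867, Gamma_pqq = 1.339806, Gamma_qpp = 0.032362, Gamma_qpq = -0.032362, Gamma_qqq = 0.291262
  tau = 0.125000: gamma = (-0.312500, 0.250000), gamma' = (-0.500000, 0.000000); Gamma_ppp = 0.149314, Gamma_ppq = -0.186642, Gamma_pqq = 1.343826, Gamma_qpp = 0.034662, Gamma_qpq = -0.043328, Gamma_qqq = 0.311960
  tau = 0.250000: gamma = (-0.375000, 0.250000), gamma' = (-0.500000, 0.000000); Gamma_ppp = 0.149529, Gamma_ppq = -0.224293, Gamma_pqq = 1.345759, Gamma_qpp = 0.037382, Gamma_qpq = -0.056073, Gamma_qqq = 0.336440
  tau = 0.375000: gamma = (-0.437500, 0.250000), gamma' = (-0.500000, 0.000000); Gamma_ppp = 0.149470, Gamma_ppq = -0.261572, Gamma_pqq = 1.345227, Gamma_qpp = 0.040516, Gamma_qpq = -0.070904, Gamma_qqq = 0.364647
  tau = 0.500000: gamma = (-0.500000, 0.250000), gamma' = (-0.500000, 0.000000); Gamma_ppp = 0.149089, Gamma_ppq = -0.298179, Gamma_pqq = 1.341804, Gamma_qpp = 0.044049, Gamma_qpq = -0.088098, Gamma_qqq = 0.396442
  tau = 0.625000: gamma = (-0.562500, 0.250000), gamma' = (-0.500000, 0.000000); Gamma_ppp = 0.148337, Gamma_ppq = -0.333759, Gamma_pqq = 1.335036, Gamma_qpp = 0.047954, Gamma_qpq = -0.107896, Gamma_qqq = 0.431585
  tau = 0.750000: gamma = (-0.625000, 0.250000), gamma' = (-0.500000, 0.000000); Gamma_ppp = 0.147162, Gamma_ppq = -0.367905, Gamma_pqq = 1.324457, Gamma_qpp = 0.052191, Gamma_qpq = -0.130478, Gamma_qqq = 0.469720
  tau = 0.875000: gamma = (-0.687500, 0.250000), gamma' = (-0.500000, 0.000000); Gamma_ppp = 0.145513, Gamma_ppq = -0.400160, Gamma_pqq = 1.309614, Gamma_qpp = 0.056707, Gamma_qpq = -0.155945, Gamma_qqq = 0.510364
  tau = 1.000000: gamma = (-0.750000, 0.250000), gamma' = (-0.500000, 0.000000); Gamma_ppp = 0.143345, Gamma_ppq = -0.430034, Gamma_pqq = 1.290102, Gamma_qpp = 0.061433, Gamma_qpq = -0.184300, Gamma_qqq = 0.552901
step 0: V^p = 0.8750, V^q = -1.7500
step 1: k1 = (0.195388, 0.042476), k2 = (0.229965, 0.053385), k3 = (0.230160, 0.053430), k4 = (0.264479, 0.066120); V <- V + (h/6)(k1 + 2k2 + 2k3 + k4): V^p = 0.9325, V^q = -1.7366
step 2: k1 = (0.264469, 0.066117), k2 = (0.298200, 0.080832), k3 = (0.298274, 0.080852), k4 = (0.330963, 0.097785); V <- V + (h/6)(k1 + 2k2 + 2k3 + k4): V^p = 1.0070, V^q = -1.7163
step 3: k1 = (0.330946, 0.097779), k2 = (0.362128, 0.117067), k3 = (0.362015, 0.117031), k4 = (0.391087, 0.138699); V <- V + (h/6)(k1 + 2k2 + 2k3 + k4): V^p = 1.0975, V^q = -1.6869
step 4: k1 = (0.391062, 0.138691), k2 = (0.417451, 0.162683), k3 = (0.417091, 0.162543), k4 = (0.440107, 0.188617); V <- V + (h/6)(k1 + 2k2 + 2k3 + k4): V^p = 1.2016, V^q = -1.6462

Answer: V^p = 1.2016, V^q = -1.6462
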